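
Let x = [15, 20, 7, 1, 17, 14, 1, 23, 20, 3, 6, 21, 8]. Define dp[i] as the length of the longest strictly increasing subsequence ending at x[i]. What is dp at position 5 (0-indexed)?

dp[i] = 1 + max{dp[j] : j<i, x[j]<x[i]} (or 1 if no such j):
i:      0  1  2  3  4  5  6  7  8  9 10 11 12
x[i]:  15 20  7  1 17 14  1 23 20  3  6 21  8
dp:     1  2  1  1  2  2  1  3  3  2  3  4  4
At index 5 the value is 2.

2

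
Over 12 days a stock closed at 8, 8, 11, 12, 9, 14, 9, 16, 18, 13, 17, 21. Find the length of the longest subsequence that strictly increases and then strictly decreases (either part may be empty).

inc[i] = longest strictly increasing subsequence ending at i; dec[i] = longest strictly decreasing subsequence starting at i:
i:      1  2  3  4  5  6  7  8  9 10 11 12
a[i]:   8  8 11 12  9 14  9 16 18 13 17 21
inc:    1  1  2  3  2  4  2  5  6  4  6  7
dec:    1  1  2  2  1  2  1  2  2  1  1  1
Best peak at i=9 (value 18): inc=6, dec=2, length 6+2−1 = 7.

7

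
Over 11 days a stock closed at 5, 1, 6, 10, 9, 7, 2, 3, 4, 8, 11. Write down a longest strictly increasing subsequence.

Patience tails give the LIS length; then backtrack through the dp parents:
5 → extends → [5]
1 → replaces 5 → [1]
6 → extends → [1, 6]
10 → extends → [1, 6, 10]
9 → replaces 10 → [1, 6, 9]
7 → replaces 9 → [1, 6, 7]
2 → replaces 6 → [1, 2, 7]
3 → replaces 7 → [1, 2, 3]
4 → extends → [1, 2, 3, 4]
8 → extends → [1, 2, 3, 4, 8]
11 → extends → [1, 2, 3, 4, 8, 11]
Length 6; one witness is 1, 2, 3, 4, 8, 11.

1, 2, 3, 4, 8, 11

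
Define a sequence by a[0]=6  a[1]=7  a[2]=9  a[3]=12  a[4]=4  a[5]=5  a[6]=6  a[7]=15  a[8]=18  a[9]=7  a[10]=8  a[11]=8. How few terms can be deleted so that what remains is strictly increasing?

6

Fewest deletions = n − (longest strictly increasing subsequence).
i:      0  1  2  3  4  5  6  7  8  9 10 11
a[i]:   6  7  9 12  4  5  6 15 18  7  8  8
dp:     1  2  3  4  1  2  3  5  6  4  5  5
max dp = 6, so deletions = 12 − 6 = 6.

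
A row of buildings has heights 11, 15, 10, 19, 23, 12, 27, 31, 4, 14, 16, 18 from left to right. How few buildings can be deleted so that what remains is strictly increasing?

Fewest deletions = n − (longest strictly increasing subsequence).
i:      1  2  3  4  5  6  7  8  9 10 11 12
a[i]:  11 15 10 19 23 12 27 31  4 14 16 18
dp:     1  2  1  3  4  2  5  6  1  3  4  5
max dp = 6, so deletions = 12 − 6 = 6.

6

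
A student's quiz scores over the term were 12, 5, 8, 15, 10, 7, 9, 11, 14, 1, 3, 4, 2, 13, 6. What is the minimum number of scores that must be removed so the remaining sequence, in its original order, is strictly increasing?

Fewest deletions = n − (longest strictly increasing subsequence).
i:      1  2  3  4  5  6  7  8  9 10 11 12 13 14 15
a[i]:  12  5  8 15 10  7  9 11 14  1  3  4  2 13  6
dp:     1  1  2  3  3  2  3  4  5  1  2  3  2  5  4
max dp = 5, so deletions = 15 − 5 = 10.

10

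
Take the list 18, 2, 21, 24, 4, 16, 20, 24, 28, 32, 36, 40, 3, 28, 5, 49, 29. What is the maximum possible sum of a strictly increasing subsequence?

Let S[i] be the best sum of a strictly increasing subsequence ending at i:
i:       1   2   3   4   5   6   7   8   9  10  11  12  13  14  15  16  17
a[i]:   18   2  21  24   4  16  20  24  28  32  36  40   3  28   5  49  29
S:      18   2  39  63   6  22  42  66  94 126 162 202   5  94  11 251 123
Maximum is 251 (e.g. 2 + 4 + 16 + 20 + 24 + 28 + 32 + 36 + 40 + 49).

251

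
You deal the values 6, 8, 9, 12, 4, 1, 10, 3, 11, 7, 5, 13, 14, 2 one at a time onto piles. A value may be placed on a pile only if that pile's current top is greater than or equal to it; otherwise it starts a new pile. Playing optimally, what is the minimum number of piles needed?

7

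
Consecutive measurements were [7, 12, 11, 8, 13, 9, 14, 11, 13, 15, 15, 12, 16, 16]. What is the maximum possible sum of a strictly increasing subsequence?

79

Let S[i] be the best sum of a strictly increasing subsequence ending at i:
i:      1  2  3  4  5  6  7  8  9 10 11 12 13 14
a[i]:   7 12 11  8 13  9 14 11 13 15 15 12 16 16
S:      7 19 18 15 32 24 46 35 48 63 63 47 79 79
Maximum is 79 (e.g. 7 + 8 + 9 + 11 + 13 + 15 + 16).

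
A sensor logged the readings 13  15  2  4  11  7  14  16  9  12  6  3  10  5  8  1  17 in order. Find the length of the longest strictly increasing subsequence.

6

Track the smallest tail for each achievable length (strict):
13 → extends → [13]
15 → extends → [13, 15]
2 → replaces 13 → [2, 15]
4 → replaces 15 → [2, 4]
11 → extends → [2, 4, 11]
7 → replaces 11 → [2, 4, 7]
14 → extends → [2, 4, 7, 14]
16 → extends → [2, 4, 7, 14, 16]
9 → replaces 14 → [2, 4, 7, 9, 16]
12 → replaces 16 → [2, 4, 7, 9, 12]
6 → replaces 7 → [2, 4, 6, 9, 12]
3 → replaces 4 → [2, 3, 6, 9, 12]
10 → replaces 12 → [2, 3, 6, 9, 10]
5 → replaces 6 → [2, 3, 5, 9, 10]
8 → replaces 9 → [2, 3, 5, 8, 10]
1 → replaces 2 → [1, 3, 5, 8, 10]
17 → extends → [1, 3, 5, 8, 10, 17]
Six tails, so the longest strictly increasing subsequence has length 6 (e.g. 2, 4, 11, 14, 16, 17).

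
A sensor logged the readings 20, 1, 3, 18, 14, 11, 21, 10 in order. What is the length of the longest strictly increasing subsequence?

4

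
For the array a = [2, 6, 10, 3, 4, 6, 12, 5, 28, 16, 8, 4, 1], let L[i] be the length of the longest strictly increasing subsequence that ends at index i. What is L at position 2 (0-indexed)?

3

dp[i] = 1 + max{dp[j] : j<i, a[j]<a[i]} (or 1 if no such j):
i:      0  1  2  3  4  5  6  7  8  9 10 11 12
a[i]:   2  6 10  3  4  6 12  5 28 16  8  4  1
dp:     1  2  3  2  3  4  5  4  6  6  5  3  1
At index 2 the value is 3.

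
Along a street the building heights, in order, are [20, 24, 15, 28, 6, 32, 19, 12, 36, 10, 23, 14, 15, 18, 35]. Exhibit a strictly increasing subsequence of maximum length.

6, 12, 14, 15, 18, 35

Patience tails give the LIS length; then backtrack through the dp parents:
20 → extends → [20]
24 → extends → [20, 24]
15 → replaces 20 → [15, 24]
28 → extends → [15, 24, 28]
6 → replaces 15 → [6, 24, 28]
32 → extends → [6, 24, 28, 32]
19 → replaces 24 → [6, 19, 28, 32]
12 → replaces 19 → [6, 12, 28, 32]
36 → extends → [6, 12, 28, 32, 36]
10 → replaces 12 → [6, 10, 28, 32, 36]
23 → replaces 28 → [6, 10, 23, 32, 36]
14 → replaces 23 → [6, 10, 14, 32, 36]
15 → replaces 32 → [6, 10, 14, 15, 36]
18 → replaces 36 → [6, 10, 14, 15, 18]
35 → extends → [6, 10, 14, 15, 18, 35]
Length 6; one witness is 6, 12, 14, 15, 18, 35.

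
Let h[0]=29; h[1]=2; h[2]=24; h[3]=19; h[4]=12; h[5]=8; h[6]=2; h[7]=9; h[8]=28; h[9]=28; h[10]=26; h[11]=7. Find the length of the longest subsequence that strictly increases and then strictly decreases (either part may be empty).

inc[i] = longest strictly increasing subsequence ending at i; dec[i] = longest strictly decreasing subsequence starting at i:
i:      0  1  2  3  4  5  6  7  8  9 10 11
h[i]:  29  2 24 19 12  8  2  9 28 28 26  7
inc:    1  1  2  2  2  2  1  3  4  4  4  2
dec:    6  1  5  4  3  2  1  2  3  3  2  1
Best peak at i=0 (value 29): inc=1, dec=6, length 1+6−1 = 6.

6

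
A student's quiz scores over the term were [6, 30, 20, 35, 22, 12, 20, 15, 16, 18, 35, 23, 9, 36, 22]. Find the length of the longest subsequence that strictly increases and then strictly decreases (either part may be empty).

inc[i] = longest strictly increasing subsequence ending at i; dec[i] = longest strictly decreasing subsequence starting at i:
i:      1  2  3  4  5  6  7  8  9 10 11 12 13 14 15
a[i]:   6 30 20 35 22 12 20 15 16 18 35 23  9 36 22
inc:    1  2  2  3  3  2  3  3  4  5  6  6  2  7  6
dec:    1  5  3  5  4  2  3  2  2  2  3  2  1  2  1
Best peak at i=11 (value 35): inc=6, dec=3, length 6+3−1 = 8.

8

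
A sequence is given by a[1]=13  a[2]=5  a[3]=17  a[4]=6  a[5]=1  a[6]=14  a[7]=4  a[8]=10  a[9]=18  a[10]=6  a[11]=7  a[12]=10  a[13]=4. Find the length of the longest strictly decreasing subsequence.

Negate each value so 'decreasing' becomes 'increasing', then run patience tails on the negated sequence:
-13 → extends → [-13]
-5 → extends → [-13, -5]
-17 → replaces -13 → [-17, -5]
-6 → replaces -5 → [-17, -6]
-1 → extends → [-17, -6, -1]
-14 → replaces -6 → [-17, -14, -1]
-4 → replaces -1 → [-17, -14, -4]
-10 → replaces -4 → [-17, -14, -10]
-18 → replaces -17 → [-18, -14, -10]
-6 → extends → [-18, -14, -10, -6]
-7 → replaces -6 → [-18, -14, -10, -7]
-10 → already a tail → [-18, -14, -10, -7]
-4 → extends → [-18, -14, -10, -7, -4]
Five tails, so the longest strictly decreasing subsequence of the original has length 5.

5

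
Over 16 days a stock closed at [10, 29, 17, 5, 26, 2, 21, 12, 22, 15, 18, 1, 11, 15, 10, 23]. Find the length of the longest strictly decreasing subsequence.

6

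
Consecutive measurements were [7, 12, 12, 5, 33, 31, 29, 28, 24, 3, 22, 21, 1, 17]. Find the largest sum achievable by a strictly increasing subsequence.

52

Let S[i] be the best sum of a strictly increasing subsequence ending at i:
i:      1  2  3  4  5  6  7  8  9 10 11 12 13 14
a[i]:   7 12 12  5 33 31 29 28 24  3 22 21  1 17
S:      7 19 19  5 52 50 48 47 43  3 41 40  1 36
Maximum is 52 (e.g. 7 + 12 + 33).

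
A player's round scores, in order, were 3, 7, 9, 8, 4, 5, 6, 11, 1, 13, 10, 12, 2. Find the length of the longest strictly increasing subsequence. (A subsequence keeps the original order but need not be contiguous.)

6

Let dp[i] be the length of the longest such subsequence ending at index i:
i:      1  2  3  4  5  6  7  8  9 10 11 12 13
a[i]:   3  7  9  8  4  5  6 11  1 13 10 12  2
dp:     1  2  3  3  2  3  4  5  1  6  5  6  2
Maximum dp value is 6.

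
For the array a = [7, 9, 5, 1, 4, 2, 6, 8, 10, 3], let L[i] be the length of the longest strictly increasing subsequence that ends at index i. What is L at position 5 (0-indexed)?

2

dp[i] = 1 + max{dp[j] : j<i, a[j]<a[i]} (or 1 if no such j):
i:      0  1  2  3  4  5  6  7  8  9
a[i]:   7  9  5  1  4  2  6  8 10  3
dp:     1  2  1  1  2  2  3  4  5  3
At index 5 the value is 2.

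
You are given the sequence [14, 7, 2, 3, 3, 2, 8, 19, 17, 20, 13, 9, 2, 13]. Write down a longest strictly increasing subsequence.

Patience tails give the LIS length; then backtrack through the dp parents:
14 → extends → [14]
7 → replaces 14 → [7]
2 → replaces 7 → [2]
3 → extends → [2, 3]
3 → already a tail → [2, 3]
2 → already a tail → [2, 3]
8 → extends → [2, 3, 8]
19 → extends → [2, 3, 8, 19]
17 → replaces 19 → [2, 3, 8, 17]
20 → extends → [2, 3, 8, 17, 20]
13 → replaces 17 → [2, 3, 8, 13, 20]
9 → replaces 13 → [2, 3, 8, 9, 20]
2 → already a tail → [2, 3, 8, 9, 20]
13 → replaces 20 → [2, 3, 8, 9, 13]
Length 5; one witness is 2, 3, 8, 19, 20.

2, 3, 8, 19, 20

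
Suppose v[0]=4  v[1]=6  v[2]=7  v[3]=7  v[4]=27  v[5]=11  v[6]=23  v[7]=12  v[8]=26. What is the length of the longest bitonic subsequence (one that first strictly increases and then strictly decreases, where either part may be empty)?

6

inc[i] = longest strictly increasing subsequence ending at i; dec[i] = longest strictly decreasing subsequence starting at i:
i:      0  1  2  3  4  5  6  7  8
v[i]:   4  6  7  7 27 11 23 12 26
inc:    1  2  3  3  4  4  5  5  6
dec:    1  1  1  1  3  1  2  1  1
Best peak at i=4 (value 27): inc=4, dec=3, length 4+3−1 = 6.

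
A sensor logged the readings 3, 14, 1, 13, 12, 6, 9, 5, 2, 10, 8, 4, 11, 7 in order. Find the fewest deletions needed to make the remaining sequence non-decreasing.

9

Fewest deletions = n − (longest non-decreasing subsequence).
Patience tails:
3 → extends → [3]
14 → extends → [3, 14]
1 → replaces 3 → [1, 14]
13 → replaces 14 → [1, 13]
12 → replaces 13 → [1, 12]
6 → replaces 12 → [1, 6]
9 → extends → [1, 6, 9]
5 → replaces 6 → [1, 5, 9]
2 → replaces 5 → [1, 2, 9]
10 → extends → [1, 2, 9, 10]
8 → replaces 9 → [1, 2, 8, 10]
4 → replaces 8 → [1, 2, 4, 10]
11 → extends → [1, 2, 4, 10, 11]
7 → replaces 10 → [1, 2, 4, 7, 11]
Longest non-decreasing subsequence has length 5, so deletions = 14 − 5 = 9.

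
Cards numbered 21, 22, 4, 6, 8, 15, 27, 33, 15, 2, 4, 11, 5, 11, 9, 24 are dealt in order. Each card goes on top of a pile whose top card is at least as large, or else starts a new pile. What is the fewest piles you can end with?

The minimum number of non-increasing subsequences covering a sequence equals the length of its longest strictly increasing subsequence.
LIS length is 6 (e.g. 4, 6, 8, 15, 27, 33), so 6 piles are needed.

6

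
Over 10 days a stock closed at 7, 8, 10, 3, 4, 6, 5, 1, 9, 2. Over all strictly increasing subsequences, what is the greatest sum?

Let S[i] be the best sum of a strictly increasing subsequence ending at i:
i:      1  2  3  4  5  6  7  8  9 10
a[i]:   7  8 10  3  4  6  5  1  9  2
S:      7 15 25  3  7 13 12  1 24  3
Maximum is 25 (e.g. 7 + 8 + 10).

25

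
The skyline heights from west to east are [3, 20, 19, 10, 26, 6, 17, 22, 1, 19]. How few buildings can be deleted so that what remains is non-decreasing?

Fewest deletions = n − (longest non-decreasing subsequence).
Patience tails:
3 → extends → [3]
20 → extends → [3, 20]
19 → replaces 20 → [3, 19]
10 → replaces 19 → [3, 10]
26 → extends → [3, 10, 26]
6 → replaces 10 → [3, 6, 26]
17 → replaces 26 → [3, 6, 17]
22 → extends → [3, 6, 17, 22]
1 → replaces 3 → [1, 6, 17, 22]
19 → replaces 22 → [1, 6, 17, 19]
Longest non-decreasing subsequence has length 4, so deletions = 10 − 4 = 6.

6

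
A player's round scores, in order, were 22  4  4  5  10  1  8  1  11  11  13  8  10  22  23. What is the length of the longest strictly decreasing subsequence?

Negate each value so 'decreasing' becomes 'increasing', then run patience tails on the negated sequence:
-22 → extends → [-22]
-4 → extends → [-22, -4]
-4 → already a tail → [-22, -4]
-5 → replaces -4 → [-22, -5]
-10 → replaces -5 → [-22, -10]
-1 → extends → [-22, -10, -1]
-8 → replaces -1 → [-22, -10, -8]
-1 → extends → [-22, -10, -8, -1]
-11 → replaces -10 → [-22, -11, -8, -1]
-11 → already a tail → [-22, -11, -8, -1]
-13 → replaces -11 → [-22, -13, -8, -1]
-8 → already a tail → [-22, -13, -8, -1]
-10 → replaces -8 → [-22, -13, -10, -1]
-22 → already a tail → [-22, -13, -10, -1]
-23 → replaces -22 → [-23, -13, -10, -1]
Four tails, so the longest strictly decreasing subsequence of the original has length 4.

4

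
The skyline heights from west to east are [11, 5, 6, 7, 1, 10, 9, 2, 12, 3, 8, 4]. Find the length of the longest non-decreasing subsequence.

Let dp[i] be the length of the longest such subsequence ending at index i:
i:      1  2  3  4  5  6  7  8  9 10 11 12
a[i]:  11  5  6  7  1 10  9  2 12  3  8  4
dp:     1  1  2  3  1  4  4  2  5  3  4  4
Maximum dp value is 5.

5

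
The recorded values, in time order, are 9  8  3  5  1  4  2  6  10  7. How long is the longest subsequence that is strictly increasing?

Track the smallest tail for each achievable length (strict):
9 → extends → [9]
8 → replaces 9 → [8]
3 → replaces 8 → [3]
5 → extends → [3, 5]
1 → replaces 3 → [1, 5]
4 → replaces 5 → [1, 4]
2 → replaces 4 → [1, 2]
6 → extends → [1, 2, 6]
10 → extends → [1, 2, 6, 10]
7 → replaces 10 → [1, 2, 6, 7]
Four tails, so the longest strictly increasing subsequence has length 4 (e.g. 3, 5, 6, 10).

4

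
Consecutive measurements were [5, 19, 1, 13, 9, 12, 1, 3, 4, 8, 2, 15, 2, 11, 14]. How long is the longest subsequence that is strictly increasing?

Track the smallest tail for each achievable length (strict):
5 → extends → [5]
19 → extends → [5, 19]
1 → replaces 5 → [1, 19]
13 → replaces 19 → [1, 13]
9 → replaces 13 → [1, 9]
12 → extends → [1, 9, 12]
1 → already a tail → [1, 9, 12]
3 → replaces 9 → [1, 3, 12]
4 → replaces 12 → [1, 3, 4]
8 → extends → [1, 3, 4, 8]
2 → replaces 3 → [1, 2, 4, 8]
15 → extends → [1, 2, 4, 8, 15]
2 → already a tail → [1, 2, 4, 8, 15]
11 → replaces 15 → [1, 2, 4, 8, 11]
14 → extends → [1, 2, 4, 8, 11, 14]
Six tails, so the longest strictly increasing subsequence has length 6 (e.g. 1, 3, 4, 8, 11, 14).

6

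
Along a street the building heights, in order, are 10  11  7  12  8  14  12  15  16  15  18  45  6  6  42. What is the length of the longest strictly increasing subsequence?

8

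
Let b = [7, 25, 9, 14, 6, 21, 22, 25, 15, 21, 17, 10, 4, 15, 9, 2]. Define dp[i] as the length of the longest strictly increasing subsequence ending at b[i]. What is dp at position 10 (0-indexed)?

dp[i] = 1 + max{dp[j] : j<i, b[j]<b[i]} (or 1 if no such j):
i:      0  1  2  3  4  5  6  7  8  9 10 11 12 13 14 15
b[i]:   7 25  9 14  6 21 22 25 15 21 17 10  4 15  9  2
dp:     1  2  2  3  1  4  5  6  4  5  5  3  1  4  2  1
At index 10 the value is 5.

5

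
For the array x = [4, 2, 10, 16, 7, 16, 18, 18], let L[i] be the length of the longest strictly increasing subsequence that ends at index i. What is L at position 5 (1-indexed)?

dp[i] = 1 + max{dp[j] : j<i, x[j]<x[i]} (or 1 if no such j):
i:      1  2  3  4  5  6  7  8
x[i]:   4  2 10 16  7 16 18 18
dp:     1  1  2  3  2  3  4  4
At index 5 the value is 2.

2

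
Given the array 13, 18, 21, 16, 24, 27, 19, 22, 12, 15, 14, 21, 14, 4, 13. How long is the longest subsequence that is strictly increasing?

5

Track the smallest tail for each achievable length (strict):
13 → extends → [13]
18 → extends → [13, 18]
21 → extends → [13, 18, 21]
16 → replaces 18 → [13, 16, 21]
24 → extends → [13, 16, 21, 24]
27 → extends → [13, 16, 21, 24, 27]
19 → replaces 21 → [13, 16, 19, 24, 27]
22 → replaces 24 → [13, 16, 19, 22, 27]
12 → replaces 13 → [12, 16, 19, 22, 27]
15 → replaces 16 → [12, 15, 19, 22, 27]
14 → replaces 15 → [12, 14, 19, 22, 27]
21 → replaces 22 → [12, 14, 19, 21, 27]
14 → already a tail → [12, 14, 19, 21, 27]
4 → replaces 12 → [4, 14, 19, 21, 27]
13 → replaces 14 → [4, 13, 19, 21, 27]
Five tails, so the longest strictly increasing subsequence has length 5 (e.g. 13, 18, 21, 24, 27).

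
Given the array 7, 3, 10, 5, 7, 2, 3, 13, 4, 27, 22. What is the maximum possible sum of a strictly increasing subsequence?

57

Let S[i] be the best sum of a strictly increasing subsequence ending at i:
i:      1  2  3  4  5  6  7  8  9 10 11
a[i]:   7  3 10  5  7  2  3 13  4 27 22
S:      7  3 17  8 15  2  5 30  9 57 52
Maximum is 57 (e.g. 7 + 10 + 13 + 27).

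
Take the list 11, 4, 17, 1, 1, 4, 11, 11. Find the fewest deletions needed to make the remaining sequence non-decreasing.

3

Fewest deletions = n − (longest non-decreasing subsequence).
Patience tails:
11 → extends → [11]
4 → replaces 11 → [4]
17 → extends → [4, 17]
1 → replaces 4 → [1, 17]
1 → replaces 17 → [1, 1]
4 → extends → [1, 1, 4]
11 → extends → [1, 1, 4, 11]
11 → extends → [1, 1, 4, 11, 11]
Longest non-decreasing subsequence has length 5, so deletions = 8 − 5 = 3.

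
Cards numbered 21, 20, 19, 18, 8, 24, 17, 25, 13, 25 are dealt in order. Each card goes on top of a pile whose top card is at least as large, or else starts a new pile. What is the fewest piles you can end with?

The minimum number of non-increasing subsequences covering a sequence equals the length of its longest strictly increasing subsequence.
LIS length is 3 (e.g. 21, 24, 25), so 3 piles are needed.

3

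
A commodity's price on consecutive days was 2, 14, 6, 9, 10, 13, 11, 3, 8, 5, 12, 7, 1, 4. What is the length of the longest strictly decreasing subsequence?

Negate each value so 'decreasing' becomes 'increasing', then run patience tails on the negated sequence:
-2 → extends → [-2]
-14 → replaces -2 → [-14]
-6 → extends → [-14, -6]
-9 → replaces -6 → [-14, -9]
-10 → replaces -9 → [-14, -10]
-13 → replaces -10 → [-14, -13]
-11 → extends → [-14, -13, -11]
-3 → extends → [-14, -13, -11, -3]
-8 → replaces -3 → [-14, -13, -11, -8]
-5 → extends → [-14, -13, -11, -8, -5]
-12 → replaces -11 → [-14, -13, -12, -8, -5]
-7 → replaces -5 → [-14, -13, -12, -8, -7]
-1 → extends → [-14, -13, -12, -8, -7, -1]
-4 → replaces -1 → [-14, -13, -12, -8, -7, -4]
Six tails, so the longest strictly decreasing subsequence of the original has length 6.

6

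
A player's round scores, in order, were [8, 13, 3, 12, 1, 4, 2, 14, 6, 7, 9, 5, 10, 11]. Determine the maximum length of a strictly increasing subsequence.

Track the smallest tail for each achievable length (strict):
8 → extends → [8]
13 → extends → [8, 13]
3 → replaces 8 → [3, 13]
12 → replaces 13 → [3, 12]
1 → replaces 3 → [1, 12]
4 → replaces 12 → [1, 4]
2 → replaces 4 → [1, 2]
14 → extends → [1, 2, 14]
6 → replaces 14 → [1, 2, 6]
7 → extends → [1, 2, 6, 7]
9 → extends → [1, 2, 6, 7, 9]
5 → replaces 6 → [1, 2, 5, 7, 9]
10 → extends → [1, 2, 5, 7, 9, 10]
11 → extends → [1, 2, 5, 7, 9, 10, 11]
Seven tails, so the longest strictly increasing subsequence has length 7 (e.g. 3, 4, 6, 7, 9, 10, 11).

7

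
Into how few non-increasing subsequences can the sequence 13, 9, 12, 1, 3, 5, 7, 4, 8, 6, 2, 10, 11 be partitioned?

7

The minimum number of non-increasing subsequences covering a sequence equals the length of its longest strictly increasing subsequence.
LIS length is 7 (e.g. 1, 3, 5, 7, 8, 10, 11), so 7 piles are needed.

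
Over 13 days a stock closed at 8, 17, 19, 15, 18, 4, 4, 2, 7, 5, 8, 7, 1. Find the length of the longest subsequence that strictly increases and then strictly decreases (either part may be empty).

7

inc[i] = longest strictly increasing subsequence ending at i; dec[i] = longest strictly decreasing subsequence starting at i:
i:      1  2  3  4  5  6  7  8  9 10 11 12 13
a[i]:   8 17 19 15 18  4  4  2  7  5  8  7  1
inc:    1  2  3  2  3  1  1  1  2  2  3  3  1
dec:    4  5  5  4  4  3  3  2  3  2  3  2  1
Best peak at i=3 (value 19): inc=3, dec=5, length 3+5−1 = 7.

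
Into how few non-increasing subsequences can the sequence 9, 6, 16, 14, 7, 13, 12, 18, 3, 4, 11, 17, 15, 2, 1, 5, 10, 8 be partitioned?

4

The minimum number of non-increasing subsequences covering a sequence equals the length of its longest strictly increasing subsequence.
LIS length is 4 (e.g. 6, 7, 13, 18), so 4 piles are needed.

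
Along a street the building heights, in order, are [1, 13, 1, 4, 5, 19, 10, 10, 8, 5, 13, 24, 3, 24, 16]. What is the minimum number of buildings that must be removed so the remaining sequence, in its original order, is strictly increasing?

9

Fewest deletions = n − (longest strictly increasing subsequence).
Patience tails:
1 → extends → [1]
13 → extends → [1, 13]
1 → already a tail → [1, 13]
4 → replaces 13 → [1, 4]
5 → extends → [1, 4, 5]
19 → extends → [1, 4, 5, 19]
10 → replaces 19 → [1, 4, 5, 10]
10 → already a tail → [1, 4, 5, 10]
8 → replaces 10 → [1, 4, 5, 8]
5 → already a tail → [1, 4, 5, 8]
13 → extends → [1, 4, 5, 8, 13]
24 → extends → [1, 4, 5, 8, 13, 24]
3 → replaces 4 → [1, 3, 5, 8, 13, 24]
24 → already a tail → [1, 3, 5, 8, 13, 24]
16 → replaces 24 → [1, 3, 5, 8, 13, 16]
Longest strictly increasing subsequence has length 6, so deletions = 15 − 6 = 9.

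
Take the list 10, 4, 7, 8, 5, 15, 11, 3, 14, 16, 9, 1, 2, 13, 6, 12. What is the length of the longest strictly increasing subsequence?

Let dp[i] be the length of the longest such subsequence ending at index i:
i:      1  2  3  4  5  6  7  8  9 10 11 12 13 14 15 16
a[i]:  10  4  7  8  5 15 11  3 14 16  9  1  2 13  6 12
dp:     1  1  2  3  2  4  4  1  5  6  4  1  2  5  3  5
Maximum dp value is 6.

6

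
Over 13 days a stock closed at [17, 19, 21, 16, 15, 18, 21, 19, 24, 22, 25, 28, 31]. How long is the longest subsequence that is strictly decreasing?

3

Let dp[i] be the longest strictly decreasing subsequence ending at i:
i:      1  2  3  4  5  6  7  8  9 10 11 12 13
a[i]:  17 19 21 16 15 18 21 19 24 22 25 28 31
dp:     1  1  1  2  3  2  1  2  1  2  1  1  1
Maximum is 3.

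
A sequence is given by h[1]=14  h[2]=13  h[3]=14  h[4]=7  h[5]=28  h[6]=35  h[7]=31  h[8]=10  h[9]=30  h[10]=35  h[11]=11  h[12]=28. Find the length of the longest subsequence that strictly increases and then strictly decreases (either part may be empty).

inc[i] = longest strictly increasing subsequence ending at i; dec[i] = longest strictly decreasing subsequence starting at i:
i:      1  2  3  4  5  6  7  8  9 10 11 12
h[i]:  14 13 14  7 28 35 31 10 30 35 11 28
inc:    1  1  2  1  3  4  4  2  4  5  3  4
dec:    3  2  2  1  2  4  3  1  2  2  1  1
Best peak at i=6 (value 35): inc=4, dec=4, length 4+4−1 = 7.

7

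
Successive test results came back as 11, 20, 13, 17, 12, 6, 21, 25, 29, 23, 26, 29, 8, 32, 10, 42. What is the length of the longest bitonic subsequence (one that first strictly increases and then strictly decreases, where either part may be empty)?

9

inc[i] = longest strictly increasing subsequence ending at i; dec[i] = longest strictly decreasing subsequence starting at i:
i:      1  2  3  4  5  6  7  8  9 10 11 12 13 14 15 16
a[i]:  11 20 13 17 12  6 21 25 29 23 26 29  8 32 10 42
inc:    1  2  2  3  2  1  4  5  6  5  6  7  2  8  3  9
dec:    2  4  3  3  2  1  2  3  3  2  2  2  1  2  1  1
Best peak at i=14 (value 32): inc=8, dec=2, length 8+2−1 = 9.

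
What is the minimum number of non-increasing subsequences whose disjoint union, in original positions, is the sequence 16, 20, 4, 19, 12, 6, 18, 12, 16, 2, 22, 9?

5

Place each on the leftmost legal pile:
16 → new pile 1 (tops now [16])
20 → new pile 2 (tops now [16, 20])
4 → pile 1 (tops now [4, 20])
19 → pile 2 (tops now [4, 19])
12 → pile 2 (tops now [4, 12])
6 → pile 2 (tops now [4, 6])
18 → new pile 3 (tops now [4, 6, 18])
12 → pile 3 (tops now [4, 6, 12])
16 → new pile 4 (tops now [4, 6, 12, 16])
2 → pile 1 (tops now [2, 6, 12, 16])
22 → new pile 5 (tops now [2, 6, 12, 16, 22])
9 → pile 3 (tops now [2, 6, 9, 16, 22])
Five piles.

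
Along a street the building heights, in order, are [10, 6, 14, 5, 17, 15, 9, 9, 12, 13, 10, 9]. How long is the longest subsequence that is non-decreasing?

Let dp[i] be the length of the longest such subsequence ending at index i:
i:      1  2  3  4  5  6  7  8  9 10 11 12
a[i]:  10  6 14  5 17 15  9  9 12 13 10  9
dp:     1  1  2  1  3  3  2  3  4  5  4  4
Maximum dp value is 5.

5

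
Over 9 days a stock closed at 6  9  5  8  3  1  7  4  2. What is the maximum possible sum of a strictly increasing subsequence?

15

Let S[i] be the best sum of a strictly increasing subsequence ending at i:
i:      1  2  3  4  5  6  7  8  9
a[i]:   6  9  5  8  3  1  7  4  2
S:      6 15  5 14  3  1 13  7  3
Maximum is 15 (e.g. 6 + 9).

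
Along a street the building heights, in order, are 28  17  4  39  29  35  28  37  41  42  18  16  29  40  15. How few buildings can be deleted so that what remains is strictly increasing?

9

Fewest deletions = n − (longest strictly increasing subsequence).
i:      1  2  3  4  5  6  7  8  9 10 11 12 13 14 15
a[i]:  28 17  4 39 29 35 28 37 41 42 18 16 29 40 15
dp:     1  1  1  2  2  3  2  4  5  6  2  2  3  5  2
max dp = 6, so deletions = 15 − 6 = 9.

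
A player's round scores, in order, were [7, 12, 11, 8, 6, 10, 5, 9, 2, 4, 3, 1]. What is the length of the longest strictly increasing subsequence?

Track the smallest tail for each achievable length (strict):
7 → extends → [7]
12 → extends → [7, 12]
11 → replaces 12 → [7, 11]
8 → replaces 11 → [7, 8]
6 → replaces 7 → [6, 8]
10 → extends → [6, 8, 10]
5 → replaces 6 → [5, 8, 10]
9 → replaces 10 → [5, 8, 9]
2 → replaces 5 → [2, 8, 9]
4 → replaces 8 → [2, 4, 9]
3 → replaces 4 → [2, 3, 9]
1 → replaces 2 → [1, 3, 9]
Three tails, so the longest strictly increasing subsequence has length 3 (e.g. 7, 8, 10).

3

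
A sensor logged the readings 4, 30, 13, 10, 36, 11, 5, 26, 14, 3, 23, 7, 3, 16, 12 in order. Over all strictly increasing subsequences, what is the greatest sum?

Let S[i] be the best sum of a strictly increasing subsequence ending at i:
i:      1  2  3  4  5  6  7  8  9 10 11 12 13 14 15
a[i]:   4 30 13 10 36 11  5 26 14  3 23  7  3 16 12
S:      4 34 17 14 70 25  9 51 39  3 62 16  3 55 37
Maximum is 70 (e.g. 4 + 30 + 36).

70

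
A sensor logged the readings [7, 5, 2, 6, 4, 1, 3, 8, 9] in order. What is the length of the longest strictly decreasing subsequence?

Let dp[i] be the longest strictly decreasing subsequence ending at i:
i:     1 2 3 4 5 6 7 8 9
a[i]:  7 5 2 6 4 1 3 8 9
dp:    1 2 3 2 3 4 4 1 1
Maximum is 4.

4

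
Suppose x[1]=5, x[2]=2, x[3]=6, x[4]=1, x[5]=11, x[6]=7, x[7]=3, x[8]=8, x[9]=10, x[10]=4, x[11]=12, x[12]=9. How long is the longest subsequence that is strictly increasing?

6

Track the smallest tail for each achievable length (strict):
5 → extends → [5]
2 → replaces 5 → [2]
6 → extends → [2, 6]
1 → replaces 2 → [1, 6]
11 → extends → [1, 6, 11]
7 → replaces 11 → [1, 6, 7]
3 → replaces 6 → [1, 3, 7]
8 → extends → [1, 3, 7, 8]
10 → extends → [1, 3, 7, 8, 10]
4 → replaces 7 → [1, 3, 4, 8, 10]
12 → extends → [1, 3, 4, 8, 10, 12]
9 → replaces 10 → [1, 3, 4, 8, 9, 12]
Six tails, so the longest strictly increasing subsequence has length 6 (e.g. 5, 6, 7, 8, 10, 12).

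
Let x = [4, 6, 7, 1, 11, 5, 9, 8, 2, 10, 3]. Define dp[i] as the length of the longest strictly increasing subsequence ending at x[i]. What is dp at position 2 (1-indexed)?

2

dp[i] = 1 + max{dp[j] : j<i, x[j]<x[i]} (or 1 if no such j):
i:      1  2  3  4  5  6  7  8  9 10 11
x[i]:   4  6  7  1 11  5  9  8  2 10  3
dp:     1  2  3  1  4  2  4  4  2  5  3
At index 2 the value is 2.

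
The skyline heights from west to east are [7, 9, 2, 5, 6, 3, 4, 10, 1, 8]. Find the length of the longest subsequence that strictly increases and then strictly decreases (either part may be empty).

5

inc[i] = longest strictly increasing subsequence ending at i; dec[i] = longest strictly decreasing subsequence starting at i:
i:      1  2  3  4  5  6  7  8  9 10
a[i]:   7  9  2  5  6  3  4 10  1  8
inc:    1  2  1  2  3  2  3  4  1  4
dec:    4  4  2  3  3  2  2  2  1  1
Best peak at i=2 (value 9): inc=2, dec=4, length 2+4−1 = 5.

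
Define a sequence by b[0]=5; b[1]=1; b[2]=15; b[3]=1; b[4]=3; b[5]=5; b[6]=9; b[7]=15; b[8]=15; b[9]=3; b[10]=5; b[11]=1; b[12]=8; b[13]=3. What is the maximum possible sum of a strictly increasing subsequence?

Let S[i] be the best sum of a strictly increasing subsequence ending at i:
i:      0  1  2  3  4  5  6  7  8  9 10 11 12 13
b[i]:   5  1 15  1  3  5  9 15 15  3  5  1  8  3
S:      5  1 20  1  4  9 18 33 33  4  9  1 17  4
Maximum is 33 (e.g. 1 + 3 + 5 + 9 + 15).

33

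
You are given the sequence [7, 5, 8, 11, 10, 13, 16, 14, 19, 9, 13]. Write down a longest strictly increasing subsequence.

7, 8, 11, 13, 16, 19

Patience tails give the LIS length; then backtrack through the dp parents:
7 → extends → [7]
5 → replaces 7 → [5]
8 → extends → [5, 8]
11 → extends → [5, 8, 11]
10 → replaces 11 → [5, 8, 10]
13 → extends → [5, 8, 10, 13]
16 → extends → [5, 8, 10, 13, 16]
14 → replaces 16 → [5, 8, 10, 13, 14]
19 → extends → [5, 8, 10, 13, 14, 19]
9 → replaces 10 → [5, 8, 9, 13, 14, 19]
13 → already a tail → [5, 8, 9, 13, 14, 19]
Length 6; one witness is 7, 8, 11, 13, 16, 19.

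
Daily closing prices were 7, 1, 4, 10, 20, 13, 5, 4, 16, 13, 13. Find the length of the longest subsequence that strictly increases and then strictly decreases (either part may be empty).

7

inc[i] = longest strictly increasing subsequence ending at i; dec[i] = longest strictly decreasing subsequence starting at i:
i:      1  2  3  4  5  6  7  8  9 10 11
a[i]:   7  1  4 10 20 13  5  4 16 13 13
inc:    1  1  2  3  4  4  3  2  5  4  4
dec:    3  1  1  3  4  3  2  1  2  1  1
Best peak at i=5 (value 20): inc=4, dec=4, length 4+4−1 = 7.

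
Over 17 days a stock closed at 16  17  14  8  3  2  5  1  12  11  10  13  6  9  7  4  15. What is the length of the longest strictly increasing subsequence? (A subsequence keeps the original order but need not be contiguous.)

5

Track the smallest tail for each achievable length (strict):
16 → extends → [16]
17 → extends → [16, 17]
14 → replaces 16 → [14, 17]
8 → replaces 14 → [8, 17]
3 → replaces 8 → [3, 17]
2 → replaces 3 → [2, 17]
5 → replaces 17 → [2, 5]
1 → replaces 2 → [1, 5]
12 → extends → [1, 5, 12]
11 → replaces 12 → [1, 5, 11]
10 → replaces 11 → [1, 5, 10]
13 → extends → [1, 5, 10, 13]
6 → replaces 10 → [1, 5, 6, 13]
9 → replaces 13 → [1, 5, 6, 9]
7 → replaces 9 → [1, 5, 6, 7]
4 → replaces 5 → [1, 4, 6, 7]
15 → extends → [1, 4, 6, 7, 15]
Five tails, so the longest strictly increasing subsequence has length 5 (e.g. 3, 5, 12, 13, 15).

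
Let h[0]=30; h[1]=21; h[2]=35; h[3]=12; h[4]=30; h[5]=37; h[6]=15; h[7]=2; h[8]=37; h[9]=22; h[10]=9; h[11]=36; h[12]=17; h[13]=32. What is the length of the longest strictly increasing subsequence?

Track the smallest tail for each achievable length (strict):
30 → extends → [30]
21 → replaces 30 → [21]
35 → extends → [21, 35]
12 → replaces 21 → [12, 35]
30 → replaces 35 → [12, 30]
37 → extends → [12, 30, 37]
15 → replaces 30 → [12, 15, 37]
2 → replaces 12 → [2, 15, 37]
37 → already a tail → [2, 15, 37]
22 → replaces 37 → [2, 15, 22]
9 → replaces 15 → [2, 9, 22]
36 → extends → [2, 9, 22, 36]
17 → replaces 22 → [2, 9, 17, 36]
32 → replaces 36 → [2, 9, 17, 32]
Four tails, so the longest strictly increasing subsequence has length 4 (e.g. 12, 15, 22, 36).

4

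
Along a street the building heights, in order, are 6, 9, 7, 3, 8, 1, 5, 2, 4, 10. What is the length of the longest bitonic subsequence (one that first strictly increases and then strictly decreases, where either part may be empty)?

inc[i] = longest strictly increasing subsequence ending at i; dec[i] = longest strictly decreasing subsequence starting at i:
i:      1  2  3  4  5  6  7  8  9 10
a[i]:   6  9  7  3  8  1  5  2  4 10
inc:    1  2  2  1  3  1  2  2  3  4
dec:    3  4  3  2  3  1  2  1  1  1
Best peak at i=2 (value 9): inc=2, dec=4, length 2+4−1 = 5.

5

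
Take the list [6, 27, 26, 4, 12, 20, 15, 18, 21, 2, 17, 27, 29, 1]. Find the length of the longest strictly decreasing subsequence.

6

Let dp[i] be the longest strictly decreasing subsequence ending at i:
i:      1  2  3  4  5  6  7  8  9 10 11 12 13 14
a[i]:   6 27 26  4 12 20 15 18 21  2 17 27 29  1
dp:     1  1  2  3  3  3  4  4  3  5  5  1  1  6
Maximum is 6.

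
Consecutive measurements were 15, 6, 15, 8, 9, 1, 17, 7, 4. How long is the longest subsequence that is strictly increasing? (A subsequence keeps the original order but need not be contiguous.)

4

Let dp[i] be the length of the longest such subsequence ending at index i:
i:      1  2  3  4  5  6  7  8  9
a[i]:  15  6 15  8  9  1 17  7  4
dp:     1  1  2  2  3  1  4  2  2
Maximum dp value is 4.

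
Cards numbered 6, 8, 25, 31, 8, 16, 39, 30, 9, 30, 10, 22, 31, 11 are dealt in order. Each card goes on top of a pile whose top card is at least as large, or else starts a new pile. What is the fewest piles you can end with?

6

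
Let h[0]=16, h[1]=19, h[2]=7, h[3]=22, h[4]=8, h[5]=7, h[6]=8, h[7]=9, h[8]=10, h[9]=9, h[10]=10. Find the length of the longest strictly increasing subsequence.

4

Let dp[i] be the length of the longest such subsequence ending at index i:
i:      0  1  2  3  4  5  6  7  8  9 10
h[i]:  16 19  7 22  8  7  8  9 10  9 10
dp:     1  2  1  3  2  1  2  3  4  3  4
Maximum dp value is 4.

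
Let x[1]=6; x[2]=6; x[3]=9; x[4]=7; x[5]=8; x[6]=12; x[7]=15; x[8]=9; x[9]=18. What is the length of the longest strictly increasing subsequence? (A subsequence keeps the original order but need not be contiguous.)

6

Track the smallest tail for each achievable length (strict):
6 → extends → [6]
6 → already a tail → [6]
9 → extends → [6, 9]
7 → replaces 9 → [6, 7]
8 → extends → [6, 7, 8]
12 → extends → [6, 7, 8, 12]
15 → extends → [6, 7, 8, 12, 15]
9 → replaces 12 → [6, 7, 8, 9, 15]
18 → extends → [6, 7, 8, 9, 15, 18]
Six tails, so the longest strictly increasing subsequence has length 6 (e.g. 6, 7, 8, 12, 15, 18).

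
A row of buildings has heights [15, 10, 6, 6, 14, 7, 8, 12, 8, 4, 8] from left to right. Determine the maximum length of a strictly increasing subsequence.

4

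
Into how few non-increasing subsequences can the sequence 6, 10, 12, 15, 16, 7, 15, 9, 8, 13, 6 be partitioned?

5

Place each on the leftmost legal pile:
6 → new pile 1 (tops now [6])
10 → new pile 2 (tops now [6, 10])
12 → new pile 3 (tops now [6, 10, 12])
15 → new pile 4 (tops now [6, 10, 12, 15])
16 → new pile 5 (tops now [6, 10, 12, 15, 16])
7 → pile 2 (tops now [6, 7, 12, 15, 16])
15 → pile 4 (tops now [6, 7, 12, 15, 16])
9 → pile 3 (tops now [6, 7, 9, 15, 16])
8 → pile 3 (tops now [6, 7, 8, 15, 16])
13 → pile 4 (tops now [6, 7, 8, 13, 16])
6 → pile 1 (tops now [6, 7, 8, 13, 16])
Five piles.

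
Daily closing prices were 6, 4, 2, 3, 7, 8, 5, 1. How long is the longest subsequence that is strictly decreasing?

Let dp[i] be the longest strictly decreasing subsequence ending at i:
i:     1 2 3 4 5 6 7 8
a[i]:  6 4 2 3 7 8 5 1
dp:    1 2 3 3 1 1 2 4
Maximum is 4.

4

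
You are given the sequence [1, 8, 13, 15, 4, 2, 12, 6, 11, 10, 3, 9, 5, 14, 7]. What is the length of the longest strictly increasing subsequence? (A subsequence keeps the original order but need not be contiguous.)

5

Track the smallest tail for each achievable length (strict):
1 → extends → [1]
8 → extends → [1, 8]
13 → extends → [1, 8, 13]
15 → extends → [1, 8, 13, 15]
4 → replaces 8 → [1, 4, 13, 15]
2 → replaces 4 → [1, 2, 13, 15]
12 → replaces 13 → [1, 2, 12, 15]
6 → replaces 12 → [1, 2, 6, 15]
11 → replaces 15 → [1, 2, 6, 11]
10 → replaces 11 → [1, 2, 6, 10]
3 → replaces 6 → [1, 2, 3, 10]
9 → replaces 10 → [1, 2, 3, 9]
5 → replaces 9 → [1, 2, 3, 5]
14 → extends → [1, 2, 3, 5, 14]
7 → replaces 14 → [1, 2, 3, 5, 7]
Five tails, so the longest strictly increasing subsequence has length 5 (e.g. 1, 4, 6, 11, 14).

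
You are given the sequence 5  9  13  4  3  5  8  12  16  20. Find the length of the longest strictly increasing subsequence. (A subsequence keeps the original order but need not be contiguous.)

Track the smallest tail for each achievable length (strict):
5 → extends → [5]
9 → extends → [5, 9]
13 → extends → [5, 9, 13]
4 → replaces 5 → [4, 9, 13]
3 → replaces 4 → [3, 9, 13]
5 → replaces 9 → [3, 5, 13]
8 → replaces 13 → [3, 5, 8]
12 → extends → [3, 5, 8, 12]
16 → extends → [3, 5, 8, 12, 16]
20 → extends → [3, 5, 8, 12, 16, 20]
Six tails, so the longest strictly increasing subsequence has length 6 (e.g. 4, 5, 8, 12, 16, 20).

6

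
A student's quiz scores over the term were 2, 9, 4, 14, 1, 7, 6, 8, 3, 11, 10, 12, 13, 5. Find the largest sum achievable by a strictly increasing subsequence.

57

Let S[i] be the best sum of a strictly increasing subsequence ending at i:
i:      1  2  3  4  5  6  7  8  9 10 11 12 13 14
a[i]:   2  9  4 14  1  7  6  8  3 11 10 12 13  5
S:      2 11  6 25  1 13 12 21  5 32 31 44 57 11
Maximum is 57 (e.g. 2 + 4 + 7 + 8 + 11 + 12 + 13).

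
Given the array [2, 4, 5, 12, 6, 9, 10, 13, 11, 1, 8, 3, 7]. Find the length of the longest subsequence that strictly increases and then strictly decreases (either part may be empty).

inc[i] = longest strictly increasing subsequence ending at i; dec[i] = longest strictly decreasing subsequence starting at i:
i:      1  2  3  4  5  6  7  8  9 10 11 12 13
a[i]:   2  4  5 12  6  9 10 13 11  1  8  3  7
inc:    1  2  3  4  4  5  6  7  7  1  5  2  5
dec:    2  2  2  4  2  3  3  4  3  1  2  1  1
Best peak at i=8 (value 13): inc=7, dec=4, length 7+4−1 = 10.

10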